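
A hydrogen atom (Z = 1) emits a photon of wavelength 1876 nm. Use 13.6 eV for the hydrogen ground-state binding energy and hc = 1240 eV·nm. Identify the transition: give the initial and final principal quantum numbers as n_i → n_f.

n_i = 4, n_f = 3

The photon energy is ΔE = hc/λ = 1240 / 1876 = 0.6610 eV.
With Z = 1, ΔE = 13.60 × (1/n_f² − 1/n_i²), so 1/n_f² − 1/n_i² = 0.04860.
Trying n_f = 3 gives 1/n_i² = 0.06251, i.e. n_i ≈ 4; this pair matches.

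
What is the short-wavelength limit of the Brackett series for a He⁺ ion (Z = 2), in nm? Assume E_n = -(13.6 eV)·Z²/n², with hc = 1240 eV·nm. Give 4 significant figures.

The Brackett series has lower level n_f = 4; the series limit corresponds to n_i → ∞.
ΔE_max = 13.6 × 4 / 4² = 3.400 eV.
λ_min = 1240 / 3.400 = 364.7 nm.

364.7 nm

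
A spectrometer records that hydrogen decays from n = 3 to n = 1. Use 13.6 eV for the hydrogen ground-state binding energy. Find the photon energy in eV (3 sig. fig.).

12.1 eV

E_3 = −13.60/9 = −1.511 eV and E_1 = −13.60/1 = −13.60 eV.
The photon energy is |E_3 − E_1| = 12.1 eV.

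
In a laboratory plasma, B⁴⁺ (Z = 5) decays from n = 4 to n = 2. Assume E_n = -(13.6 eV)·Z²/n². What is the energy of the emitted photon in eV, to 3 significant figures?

The Bohr energies scale as Z², so for Z = 5: E_n = −340.0/n² eV.
E_4 = −340.0/16 = −21.25 eV and E_2 = −340.0/4 = −85.00 eV.
The photon energy is |E_4 − E_2| = 63.8 eV.

63.8 eV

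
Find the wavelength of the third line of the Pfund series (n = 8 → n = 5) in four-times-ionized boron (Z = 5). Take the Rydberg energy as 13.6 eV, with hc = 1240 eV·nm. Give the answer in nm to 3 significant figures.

150 nm

The Pfund series terminates on n_f = 5; the third line has n_i = 5+3 = 8.
ΔE = 340.0 × (1/5² − 1/8²) = 8.288 eV.
λ = 1240 / 8.288 = 150 nm.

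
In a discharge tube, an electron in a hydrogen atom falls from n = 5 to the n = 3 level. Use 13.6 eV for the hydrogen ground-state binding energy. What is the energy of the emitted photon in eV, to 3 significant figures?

0.967 eV

E_5 = −13.60/25 = −0.5440 eV and E_3 = −13.60/9 = −1.511 eV.
The photon energy is |E_5 − E_3| = 0.967 eV.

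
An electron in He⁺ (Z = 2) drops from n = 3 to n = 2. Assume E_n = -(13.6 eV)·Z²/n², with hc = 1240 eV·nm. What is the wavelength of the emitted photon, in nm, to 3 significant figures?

164 nm

For Z = 2 the level energies scale as Z², so the effective Rydberg energy is 13.6 × 4 = 54.40 eV.
ΔE = 54.40 × (1/2² − 1/3²) = 54.40 × 0.1389 = 7.556 eV.
λ = hc/ΔE = 1240 / 7.556 = 164 nm.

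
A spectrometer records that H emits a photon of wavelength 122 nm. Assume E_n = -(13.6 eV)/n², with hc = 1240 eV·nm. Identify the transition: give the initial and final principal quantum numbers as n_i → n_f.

n_i = 2, n_f = 1

The photon energy is ΔE = hc/λ = 1240 / 122 = 10.16 eV.
With Z = 1, ΔE = 13.60 × (1/n_f² − 1/n_i²), so 1/n_f² − 1/n_i² = 0.7473.
Trying n_f = 1 gives 1/n_i² = 0.2527, i.e. n_i ≈ 2; this pair matches.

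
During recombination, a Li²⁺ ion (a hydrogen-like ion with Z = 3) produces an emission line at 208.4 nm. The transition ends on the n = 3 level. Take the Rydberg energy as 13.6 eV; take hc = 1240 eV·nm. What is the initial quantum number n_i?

n_i = 4

The photon energy is ΔE = hc/λ = 1240 / 208.4 = 5.950 eV.
With Z = 3, ΔE = 122.4 × (1/n_f² − 1/n_i²), so 1/n_f² − 1/n_i² = 0.04861.
With n_f = 3: 1/n_i² = 1/9 − 0.04861 = 0.06250, so n_i ≈ 4.00.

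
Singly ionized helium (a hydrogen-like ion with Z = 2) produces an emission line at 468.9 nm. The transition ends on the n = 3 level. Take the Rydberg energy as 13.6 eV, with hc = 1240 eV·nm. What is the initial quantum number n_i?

n_i = 4

The photon energy is ΔE = hc/λ = 1240 / 468.9 = 2.644 eV.
With Z = 2, ΔE = 54.40 × (1/n_f² − 1/n_i²), so 1/n_f² − 1/n_i² = 0.04861.
With n_f = 3: 1/n_i² = 1/9 − 0.04861 = 0.06250, so n_i ≈ 4.00.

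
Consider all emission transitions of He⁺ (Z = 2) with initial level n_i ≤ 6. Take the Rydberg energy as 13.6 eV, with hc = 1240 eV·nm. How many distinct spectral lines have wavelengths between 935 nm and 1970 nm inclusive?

2

Enumerate all n_i → n_f pairs with 1 ≤ n_f < n_i ≤ 6 and compute λ = 1240 / [13.6·4·(1/n_f² − 1/n_i²)].
Lines falling in [935, 1970] nm: 5→4 (1013 nm), 6→5 (1865 nm).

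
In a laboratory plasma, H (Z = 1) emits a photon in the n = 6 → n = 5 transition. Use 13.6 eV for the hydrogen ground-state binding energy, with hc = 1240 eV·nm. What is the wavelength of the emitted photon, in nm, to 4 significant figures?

7460 nm

ΔE = 13.60 × (1/5² − 1/6²) = 13.60 × 0.01222 = 0.1662 eV.
λ = hc/ΔE = 1240 / 0.1662 = 7460 nm.
This line belongs to the Pfund series.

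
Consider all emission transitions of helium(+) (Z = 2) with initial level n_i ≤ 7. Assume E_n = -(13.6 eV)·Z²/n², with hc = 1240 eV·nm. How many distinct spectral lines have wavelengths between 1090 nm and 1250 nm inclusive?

Enumerate all n_i → n_f pairs with 1 ≤ n_f < n_i ≤ 7 and compute λ = 1240 / [13.6·4·(1/n_f² − 1/n_i²)].
Lines falling in [1090, 1250] nm: 7→5 (1163 nm).

1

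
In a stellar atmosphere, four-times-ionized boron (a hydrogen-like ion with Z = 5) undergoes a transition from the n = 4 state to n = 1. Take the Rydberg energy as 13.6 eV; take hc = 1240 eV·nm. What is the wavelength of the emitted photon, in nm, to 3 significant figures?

3.89 nm

For Z = 5 the level energies scale as Z², so the effective Rydberg energy is 13.6 × 25 = 340.0 eV.
ΔE = 340.0 × (1/1² − 1/4²) = 340.0 × 0.9375 = 318.8 eV.
λ = hc/ΔE = 1240 / 318.8 = 3.89 nm.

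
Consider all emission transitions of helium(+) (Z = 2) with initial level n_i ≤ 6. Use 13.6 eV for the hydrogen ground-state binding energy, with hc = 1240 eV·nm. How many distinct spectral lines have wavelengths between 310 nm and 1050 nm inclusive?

4

Enumerate all n_i → n_f pairs with 1 ≤ n_f < n_i ≤ 6 and compute λ = 1240 / [13.6·4·(1/n_f² − 1/n_i²)].
Lines falling in [310, 1050] nm: 5→3 (320.5 nm), 4→3 (468.9 nm), 6→4 (656.5 nm), 5→4 (1013 nm).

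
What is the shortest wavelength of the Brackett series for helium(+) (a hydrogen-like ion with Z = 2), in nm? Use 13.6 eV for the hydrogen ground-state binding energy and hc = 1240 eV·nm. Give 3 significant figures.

The Brackett series has lower level n_f = 4; the series limit corresponds to n_i → ∞.
ΔE_max = 13.6 × 4 / 4² = 3.400 eV.
λ_min = 1240 / 3.400 = 365 nm.

365 nm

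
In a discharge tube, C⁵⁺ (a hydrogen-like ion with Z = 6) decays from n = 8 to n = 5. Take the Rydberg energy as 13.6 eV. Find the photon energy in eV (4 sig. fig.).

11.93 eV

The Bohr energies scale as Z², so for Z = 6: E_n = −489.6/n² eV.
E_8 = −489.6/64 = −7.650 eV and E_5 = −489.6/25 = −19.58 eV.
The photon energy is |E_8 − E_5| = 11.93 eV.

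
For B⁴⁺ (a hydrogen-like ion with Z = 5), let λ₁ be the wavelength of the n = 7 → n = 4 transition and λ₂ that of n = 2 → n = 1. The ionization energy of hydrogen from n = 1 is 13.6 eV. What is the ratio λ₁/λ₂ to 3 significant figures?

λ ∝ 1/ΔE ∝ 1/(1/n_f² − 1/n_i²), and the Z² and hc factors cancel in the ratio.
λ₁/λ₂ = (1/1² − 1/2²)/(1/4² − 1/7²) = 0.7500/0.04209 = 17.8.

17.8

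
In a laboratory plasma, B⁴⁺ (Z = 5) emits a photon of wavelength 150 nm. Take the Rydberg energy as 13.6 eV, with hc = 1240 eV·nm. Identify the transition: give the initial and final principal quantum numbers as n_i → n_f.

n_i = 8, n_f = 5

The photon energy is ΔE = hc/λ = 1240 / 150 = 8.267 eV.
With Z = 5, ΔE = 340.0 × (1/n_f² − 1/n_i²), so 1/n_f² − 1/n_i² = 0.02431.
Trying n_f = 5 gives 1/n_i² = 0.01569, i.e. n_i ≈ 8; this pair matches.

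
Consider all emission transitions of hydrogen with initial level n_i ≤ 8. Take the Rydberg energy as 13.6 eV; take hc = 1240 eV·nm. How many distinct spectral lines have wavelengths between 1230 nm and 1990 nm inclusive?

3

Enumerate all n_i → n_f pairs with 1 ≤ n_f < n_i ≤ 8 and compute λ = 1240 / [13.6·1·(1/n_f² − 1/n_i²)].
Lines falling in [1230, 1990] nm: 5→3 (1282 nm), 4→3 (1876 nm), 8→4 (1945 nm).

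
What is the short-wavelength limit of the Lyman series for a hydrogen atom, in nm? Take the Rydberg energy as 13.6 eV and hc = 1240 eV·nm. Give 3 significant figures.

The Lyman series has lower level n_f = 1; the series limit corresponds to n_i → ∞.
ΔE_max = 13.6 × 1 / 1² = 13.60 eV.
λ_min = 1240 / 13.60 = 91.2 nm.

91.2 nm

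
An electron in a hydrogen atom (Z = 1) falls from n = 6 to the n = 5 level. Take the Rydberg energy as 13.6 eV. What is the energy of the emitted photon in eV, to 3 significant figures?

0.166 eV

E_6 = −13.60/36 = −0.3778 eV and E_5 = −13.60/25 = −0.5440 eV.
The photon energy is |E_6 − E_5| = 0.166 eV.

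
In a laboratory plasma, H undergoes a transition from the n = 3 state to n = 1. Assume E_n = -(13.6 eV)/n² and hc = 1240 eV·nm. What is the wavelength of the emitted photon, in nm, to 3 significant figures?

103 nm

ΔE = 13.60 × (1/1² − 1/3²) = 13.60 × 0.8889 = 12.09 eV.
λ = hc/ΔE = 1240 / 12.09 = 103 nm.
This line belongs to the Lyman series.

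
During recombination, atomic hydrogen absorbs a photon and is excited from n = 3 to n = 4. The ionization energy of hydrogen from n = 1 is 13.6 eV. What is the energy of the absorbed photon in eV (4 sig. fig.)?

0.6611 eV

E_4 = −13.60/16 = −0.8500 eV and E_3 = −13.60/9 = −1.511 eV.
The photon energy is |E_4 − E_3| = 0.6611 eV.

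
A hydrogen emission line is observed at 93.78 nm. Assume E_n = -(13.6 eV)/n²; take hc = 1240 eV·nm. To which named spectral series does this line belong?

Lyman

ΔE = 1240/93.78 = 13.22 eV.
This matches 13.6 × (1/1² − 1/6²), so n_f = 1: the Lyman series.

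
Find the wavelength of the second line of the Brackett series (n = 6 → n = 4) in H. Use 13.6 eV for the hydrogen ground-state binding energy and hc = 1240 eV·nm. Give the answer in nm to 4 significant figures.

The Brackett series terminates on n_f = 4; the second line has n_i = 4+2 = 6.
ΔE = 13.60 × (1/4² − 1/6²) = 0.4722 eV.
λ = 1240 / 0.4722 = 2626 nm.

2626 nm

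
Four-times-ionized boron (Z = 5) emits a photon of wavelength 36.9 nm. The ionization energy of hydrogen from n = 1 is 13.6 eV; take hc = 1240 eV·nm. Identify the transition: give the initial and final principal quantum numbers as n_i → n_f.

The photon energy is ΔE = hc/λ = 1240 / 36.9 = 33.60 eV.
With Z = 5, ΔE = 340.0 × (1/n_f² − 1/n_i²), so 1/n_f² − 1/n_i² = 0.09884.
Trying n_f = 3 gives 1/n_i² = 0.01227, i.e. n_i ≈ 9; this pair matches.

n_i = 9, n_f = 3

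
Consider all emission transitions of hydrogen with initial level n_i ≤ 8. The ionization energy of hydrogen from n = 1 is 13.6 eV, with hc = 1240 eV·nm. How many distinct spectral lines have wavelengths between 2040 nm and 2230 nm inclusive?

1

Enumerate all n_i → n_f pairs with 1 ≤ n_f < n_i ≤ 8 and compute λ = 1240 / [13.6·1·(1/n_f² − 1/n_i²)].
Lines falling in [2040, 2230] nm: 7→4 (2166 nm).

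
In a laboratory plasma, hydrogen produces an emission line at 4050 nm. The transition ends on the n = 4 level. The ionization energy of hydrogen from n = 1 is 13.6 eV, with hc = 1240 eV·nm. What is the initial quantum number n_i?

n_i = 5

The photon energy is ΔE = hc/λ = 1240 / 4050 = 0.3062 eV.
With Z = 1, ΔE = 13.60 × (1/n_f² − 1/n_i²), so 1/n_f² − 1/n_i² = 0.02251.
With n_f = 4: 1/n_i² = 1/16 − 0.02251 = 0.03999, so n_i ≈ 5.00.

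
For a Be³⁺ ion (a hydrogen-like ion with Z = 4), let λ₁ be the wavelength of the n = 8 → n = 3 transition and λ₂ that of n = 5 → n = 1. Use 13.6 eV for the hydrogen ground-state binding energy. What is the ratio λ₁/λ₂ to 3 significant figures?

λ ∝ 1/ΔE ∝ 1/(1/n_f² − 1/n_i²), and the Z² and hc factors cancel in the ratio.
λ₁/λ₂ = (1/1² − 1/5²)/(1/3² − 1/8²) = 0.9600/0.09549 = 10.1.

10.1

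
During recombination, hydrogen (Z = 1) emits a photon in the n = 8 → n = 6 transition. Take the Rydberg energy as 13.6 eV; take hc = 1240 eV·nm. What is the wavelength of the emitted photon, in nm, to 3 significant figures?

7500 nm

ΔE = 13.60 × (1/6² − 1/8²) = 13.60 × 0.01215 = 0.1653 eV.
λ = hc/ΔE = 1240 / 0.1653 = 7500 nm.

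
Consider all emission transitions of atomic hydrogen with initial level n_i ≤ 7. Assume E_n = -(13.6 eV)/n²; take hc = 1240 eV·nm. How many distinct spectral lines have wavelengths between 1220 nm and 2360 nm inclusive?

3

Enumerate all n_i → n_f pairs with 1 ≤ n_f < n_i ≤ 7 and compute λ = 1240 / [13.6·1·(1/n_f² − 1/n_i²)].
Lines falling in [1220, 2360] nm: 5→3 (1282 nm), 4→3 (1876 nm), 7→4 (2166 nm).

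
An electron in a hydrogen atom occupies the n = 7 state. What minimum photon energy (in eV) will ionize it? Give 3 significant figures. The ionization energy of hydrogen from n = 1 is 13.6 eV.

0.278 eV

E_7 = −13.60/49 = −0.278 eV, so ionization (to E = 0) requires 0.278 eV.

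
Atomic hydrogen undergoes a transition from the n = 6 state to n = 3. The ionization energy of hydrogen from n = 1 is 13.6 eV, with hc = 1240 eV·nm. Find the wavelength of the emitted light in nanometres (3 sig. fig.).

1090 nm

ΔE = 13.60 × (1/3² − 1/6²) = 13.60 × 0.08333 = 1.133 eV.
λ = hc/ΔE = 1240 / 1.133 = 1090 nm.
This line belongs to the Paschen series.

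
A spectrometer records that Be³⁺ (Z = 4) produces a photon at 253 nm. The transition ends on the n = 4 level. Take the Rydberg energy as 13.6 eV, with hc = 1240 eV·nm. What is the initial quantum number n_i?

n_i = 5

The photon energy is ΔE = hc/λ = 1240 / 253 = 4.901 eV.
With Z = 4, ΔE = 217.6 × (1/n_f² − 1/n_i²), so 1/n_f² − 1/n_i² = 0.02252.
With n_f = 4: 1/n_i² = 1/16 − 0.02252 = 0.03998, so n_i ≈ 5.00.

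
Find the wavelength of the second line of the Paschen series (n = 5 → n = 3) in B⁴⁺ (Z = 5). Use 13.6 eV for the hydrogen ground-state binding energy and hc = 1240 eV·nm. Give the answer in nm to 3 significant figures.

The Paschen series terminates on n_f = 3; the second line has n_i = 3+2 = 5.
ΔE = 340.0 × (1/3² − 1/5²) = 24.18 eV.
λ = 1240 / 24.18 = 51.3 nm.

51.3 nm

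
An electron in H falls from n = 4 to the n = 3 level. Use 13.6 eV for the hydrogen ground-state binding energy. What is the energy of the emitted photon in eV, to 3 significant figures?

E_4 = −13.60/16 = −0.8500 eV and E_3 = −13.60/9 = −1.511 eV.
The photon energy is |E_4 − E_3| = 0.661 eV.

0.661 eV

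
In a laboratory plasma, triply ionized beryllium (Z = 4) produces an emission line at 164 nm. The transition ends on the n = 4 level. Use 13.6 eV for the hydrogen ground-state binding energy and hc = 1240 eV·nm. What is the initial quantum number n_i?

The photon energy is ΔE = hc/λ = 1240 / 164 = 7.561 eV.
With Z = 4, ΔE = 217.6 × (1/n_f² − 1/n_i²), so 1/n_f² − 1/n_i² = 0.03475.
With n_f = 4: 1/n_i² = 1/16 − 0.03475 = 0.02775, so n_i ≈ 6.00.

n_i = 6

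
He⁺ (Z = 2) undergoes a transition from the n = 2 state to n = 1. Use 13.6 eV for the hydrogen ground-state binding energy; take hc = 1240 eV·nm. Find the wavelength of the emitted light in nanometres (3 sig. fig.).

30.4 nm

For Z = 2 the level energies scale as Z², so the effective Rydberg energy is 13.6 × 4 = 54.40 eV.
ΔE = 54.40 × (1/1² − 1/2²) = 54.40 × 0.7500 = 40.80 eV.
λ = hc/ΔE = 1240 / 40.80 = 30.4 nm.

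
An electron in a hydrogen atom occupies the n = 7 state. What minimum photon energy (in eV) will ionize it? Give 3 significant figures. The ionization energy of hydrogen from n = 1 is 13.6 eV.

E_7 = −13.60/49 = −0.278 eV, so ionization (to E = 0) requires 0.278 eV.

0.278 eV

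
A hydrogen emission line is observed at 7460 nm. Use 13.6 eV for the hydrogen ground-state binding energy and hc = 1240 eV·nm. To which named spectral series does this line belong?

ΔE = 1240/7460 = 0.1662 eV.
This matches 13.6 × (1/5² − 1/6²), so n_f = 5: the Pfund series.

Pfund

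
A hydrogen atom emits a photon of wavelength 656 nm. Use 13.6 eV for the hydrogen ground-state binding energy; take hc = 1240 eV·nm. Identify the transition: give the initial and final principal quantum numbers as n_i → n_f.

The photon energy is ΔE = hc/λ = 1240 / 656 = 1.890 eV.
With Z = 1, ΔE = 13.60 × (1/n_f² − 1/n_i²), so 1/n_f² − 1/n_i² = 0.1390.
Trying n_f = 2 gives 1/n_i² = 0.1110, i.e. n_i ≈ 3; this pair matches.

n_i = 3, n_f = 2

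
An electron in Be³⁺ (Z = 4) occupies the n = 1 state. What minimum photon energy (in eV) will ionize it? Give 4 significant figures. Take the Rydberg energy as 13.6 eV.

E_n = −13.6 Z²/n² = −217.6/n² eV for Z = 4.
E_1 = −217.6/1 = −217.6 eV, so ionization (to E = 0) requires 217.6 eV.

217.6 eV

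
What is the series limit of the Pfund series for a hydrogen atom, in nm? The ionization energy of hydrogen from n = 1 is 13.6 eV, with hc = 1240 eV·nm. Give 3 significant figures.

The Pfund series has lower level n_f = 5; the series limit corresponds to n_i → ∞.
ΔE_max = 13.6 × 1 / 5² = 0.5440 eV.
λ_min = 1240 / 0.5440 = 2280 nm.

2280 nm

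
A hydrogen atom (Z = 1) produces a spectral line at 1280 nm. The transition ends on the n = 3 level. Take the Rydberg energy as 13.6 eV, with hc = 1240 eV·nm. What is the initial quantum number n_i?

The photon energy is ΔE = hc/λ = 1240 / 1280 = 0.9688 eV.
With Z = 1, ΔE = 13.60 × (1/n_f² − 1/n_i²), so 1/n_f² − 1/n_i² = 0.07123.
With n_f = 3: 1/n_i² = 1/9 − 0.07123 = 0.03988, so n_i ≈ 5.01.

n_i = 5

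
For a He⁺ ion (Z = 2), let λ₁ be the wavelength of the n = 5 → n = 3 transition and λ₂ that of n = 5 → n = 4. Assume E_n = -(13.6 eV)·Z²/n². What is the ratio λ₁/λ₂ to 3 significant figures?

λ ∝ 1/ΔE ∝ 1/(1/n_f² − 1/n_i²), and the Z² and hc factors cancel in the ratio.
λ₁/λ₂ = (1/4² − 1/5²)/(1/3² − 1/5²) = 0.02250/0.07111 = 0.316.

0.316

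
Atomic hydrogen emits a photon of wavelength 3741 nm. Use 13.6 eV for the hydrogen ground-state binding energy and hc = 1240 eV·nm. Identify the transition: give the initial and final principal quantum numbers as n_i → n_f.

The photon energy is ΔE = hc/λ = 1240 / 3741 = 0.3315 eV.
With Z = 1, ΔE = 13.60 × (1/n_f² − 1/n_i²), so 1/n_f² − 1/n_i² = 0.02437.
Trying n_f = 5 gives 1/n_i² = 0.01563, i.e. n_i ≈ 8; this pair matches.

n_i = 8, n_f = 5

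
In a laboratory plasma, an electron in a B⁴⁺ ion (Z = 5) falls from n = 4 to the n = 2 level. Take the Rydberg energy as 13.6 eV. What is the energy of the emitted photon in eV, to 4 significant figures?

63.75 eV

The Bohr energies scale as Z², so for Z = 5: E_n = −340.0/n² eV.
E_4 = −340.0/16 = −21.25 eV and E_2 = −340.0/4 = −85.00 eV.
The photon energy is |E_4 − E_2| = 63.75 eV.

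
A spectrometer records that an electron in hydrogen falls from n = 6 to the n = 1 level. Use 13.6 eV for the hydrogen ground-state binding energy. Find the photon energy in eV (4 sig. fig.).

13.22 eV

E_6 = −13.60/36 = −0.3778 eV and E_1 = −13.60/1 = −13.60 eV.
The photon energy is |E_6 − E_1| = 13.22 eV.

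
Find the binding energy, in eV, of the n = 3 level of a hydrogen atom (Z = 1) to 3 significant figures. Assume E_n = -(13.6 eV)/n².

E_3 = −13.60/9 = −1.51 eV, so ionization (to E = 0) requires 1.51 eV.

1.51 eV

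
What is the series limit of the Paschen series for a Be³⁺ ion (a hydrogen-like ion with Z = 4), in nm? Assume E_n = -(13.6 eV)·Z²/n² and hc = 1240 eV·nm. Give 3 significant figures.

The Paschen series has lower level n_f = 3; the series limit corresponds to n_i → ∞.
ΔE_max = 13.6 × 16 / 3² = 24.18 eV.
λ_min = 1240 / 24.18 = 51.3 nm.

51.3 nm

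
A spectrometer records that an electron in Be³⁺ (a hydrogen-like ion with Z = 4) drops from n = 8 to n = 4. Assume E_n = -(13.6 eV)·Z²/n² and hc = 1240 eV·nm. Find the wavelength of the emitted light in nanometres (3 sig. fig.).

For Z = 4 the level energies scale as Z², so the effective Rydberg energy is 13.6 × 16 = 217.6 eV.
ΔE = 217.6 × (1/4² − 1/8²) = 217.6 × 0.04688 = 10.20 eV.
λ = hc/ΔE = 1240 / 10.20 = 122 nm.

122 nm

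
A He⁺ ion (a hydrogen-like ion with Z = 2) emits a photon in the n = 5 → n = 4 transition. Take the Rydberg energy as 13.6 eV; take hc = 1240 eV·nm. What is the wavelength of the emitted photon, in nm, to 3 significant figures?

For Z = 2 the level energies scale as Z², so the effective Rydberg energy is 13.6 × 4 = 54.40 eV.
ΔE = 54.40 × (1/4² − 1/5²) = 54.40 × 0.02250 = 1.224 eV.
λ = hc/ΔE = 1240 / 1.224 = 1010 nm.

1010 nm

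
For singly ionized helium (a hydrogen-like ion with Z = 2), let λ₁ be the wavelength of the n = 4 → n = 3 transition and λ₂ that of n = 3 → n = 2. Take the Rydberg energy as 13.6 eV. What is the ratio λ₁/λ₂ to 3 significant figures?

λ ∝ 1/ΔE ∝ 1/(1/n_f² − 1/n_i²), and the Z² and hc factors cancel in the ratio.
λ₁/λ₂ = (1/2² − 1/3²)/(1/3² − 1/4²) = 0.1389/0.04861 = 2.86.

2.86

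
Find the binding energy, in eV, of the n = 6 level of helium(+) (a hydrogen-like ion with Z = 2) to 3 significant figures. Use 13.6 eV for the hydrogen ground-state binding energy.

E_n = −13.6 Z²/n² = −54.40/n² eV for Z = 2.
E_6 = −54.40/36 = −1.51 eV, so ionization (to E = 0) requires 1.51 eV.

1.51 eV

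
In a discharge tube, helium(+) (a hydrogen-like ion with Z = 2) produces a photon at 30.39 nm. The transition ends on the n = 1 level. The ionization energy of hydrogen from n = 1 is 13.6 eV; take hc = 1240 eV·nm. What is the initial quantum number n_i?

n_i = 2

The photon energy is ΔE = hc/λ = 1240 / 30.39 = 40.80 eV.
With Z = 2, ΔE = 54.40 × (1/n_f² − 1/n_i²), so 1/n_f² − 1/n_i² = 0.7501.
With n_f = 1: 1/n_i² = 1/1 − 0.7501 = 0.2499, so n_i ≈ 2.00.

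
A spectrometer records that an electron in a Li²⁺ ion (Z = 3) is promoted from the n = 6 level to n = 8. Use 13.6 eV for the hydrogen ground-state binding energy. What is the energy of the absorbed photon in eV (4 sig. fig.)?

1.488 eV

The Bohr energies scale as Z², so for Z = 3: E_n = −122.4/n² eV.
E_8 = −122.4/64 = −1.913 eV and E_6 = −122.4/36 = −3.400 eV.
The photon energy is |E_8 − E_6| = 1.488 eV.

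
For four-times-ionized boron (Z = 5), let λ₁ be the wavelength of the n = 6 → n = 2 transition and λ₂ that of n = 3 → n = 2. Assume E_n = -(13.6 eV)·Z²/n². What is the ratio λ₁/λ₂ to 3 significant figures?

0.625

λ ∝ 1/ΔE ∝ 1/(1/n_f² − 1/n_i²), and the Z² and hc factors cancel in the ratio.
λ₁/λ₂ = (1/2² − 1/3²)/(1/2² − 1/6²) = 0.1389/0.2222 = 0.625.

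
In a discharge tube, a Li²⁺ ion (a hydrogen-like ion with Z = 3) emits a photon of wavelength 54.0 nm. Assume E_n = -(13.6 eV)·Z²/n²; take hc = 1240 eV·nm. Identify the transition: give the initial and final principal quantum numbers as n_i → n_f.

n_i = 4, n_f = 2

The photon energy is ΔE = hc/λ = 1240 / 54.0 = 22.96 eV.
With Z = 3, ΔE = 122.4 × (1/n_f² − 1/n_i²), so 1/n_f² − 1/n_i² = 0.1876.
Trying n_f = 2 gives 1/n_i² = 0.06239, i.e. n_i ≈ 4; this pair matches.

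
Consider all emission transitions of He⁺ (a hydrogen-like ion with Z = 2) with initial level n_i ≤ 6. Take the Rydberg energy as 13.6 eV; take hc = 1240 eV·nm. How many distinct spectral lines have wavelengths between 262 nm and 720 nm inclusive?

Enumerate all n_i → n_f pairs with 1 ≤ n_f < n_i ≤ 6 and compute λ = 1240 / [13.6·4·(1/n_f² − 1/n_i²)].
Lines falling in [262, 720] nm: 6→3 (273.5 nm), 5→3 (320.5 nm), 4→3 (468.9 nm), 6→4 (656.5 nm).

4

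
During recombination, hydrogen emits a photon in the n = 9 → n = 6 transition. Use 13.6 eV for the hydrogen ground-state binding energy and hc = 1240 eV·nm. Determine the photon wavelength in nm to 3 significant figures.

5910 nm

ΔE = 13.60 × (1/6² − 1/9²) = 13.60 × 0.01543 = 0.2099 eV.
λ = hc/ΔE = 1240 / 0.2099 = 5910 nm.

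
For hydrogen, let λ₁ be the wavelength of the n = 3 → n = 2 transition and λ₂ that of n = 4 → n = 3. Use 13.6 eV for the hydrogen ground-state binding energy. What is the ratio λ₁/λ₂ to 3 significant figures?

λ ∝ 1/ΔE ∝ 1/(1/n_f² − 1/n_i²), and the Z² and hc factors cancel in the ratio.
λ₁/λ₂ = (1/3² − 1/4²)/(1/2² − 1/3²) = 0.04861/0.1389 = 0.350.

0.350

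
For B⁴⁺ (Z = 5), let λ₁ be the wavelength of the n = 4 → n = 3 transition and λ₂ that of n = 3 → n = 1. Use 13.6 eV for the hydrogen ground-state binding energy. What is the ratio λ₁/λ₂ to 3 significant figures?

λ ∝ 1/ΔE ∝ 1/(1/n_f² − 1/n_i²), and the Z² and hc factors cancel in the ratio.
λ₁/λ₂ = (1/1² − 1/3²)/(1/3² − 1/4²) = 0.8889/0.04861 = 18.3.

18.3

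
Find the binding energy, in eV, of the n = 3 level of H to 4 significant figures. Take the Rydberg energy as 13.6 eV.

E_3 = −13.60/9 = −1.511 eV, so ionization (to E = 0) requires 1.511 eV.

1.511 eV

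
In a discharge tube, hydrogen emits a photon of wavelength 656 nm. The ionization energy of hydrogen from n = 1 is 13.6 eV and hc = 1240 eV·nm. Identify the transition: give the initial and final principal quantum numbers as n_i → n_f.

The photon energy is ΔE = hc/λ = 1240 / 656 = 1.890 eV.
With Z = 1, ΔE = 13.60 × (1/n_f² − 1/n_i²), so 1/n_f² − 1/n_i² = 0.1390.
Trying n_f = 2 gives 1/n_i² = 0.1110, i.e. n_i ≈ 3; this pair matches.

n_i = 3, n_f = 2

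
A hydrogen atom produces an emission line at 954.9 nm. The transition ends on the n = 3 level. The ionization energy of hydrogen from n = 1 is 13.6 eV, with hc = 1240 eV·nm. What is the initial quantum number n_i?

n_i = 8

The photon energy is ΔE = hc/λ = 1240 / 954.9 = 1.299 eV.
With Z = 1, ΔE = 13.60 × (1/n_f² − 1/n_i²), so 1/n_f² − 1/n_i² = 0.09548.
With n_f = 3: 1/n_i² = 1/9 − 0.09548 = 0.01563, so n_i ≈ 8.00.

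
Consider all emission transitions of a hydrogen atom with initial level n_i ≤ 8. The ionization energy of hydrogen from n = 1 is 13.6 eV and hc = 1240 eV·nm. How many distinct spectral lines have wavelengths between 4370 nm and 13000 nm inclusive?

4

Enumerate all n_i → n_f pairs with 1 ≤ n_f < n_i ≤ 8 and compute λ = 1240 / [13.6·1·(1/n_f² − 1/n_i²)].
Lines falling in [4370, 13000] nm: 7→5 (4654 nm), 6→5 (7460 nm), 8→6 (7503 nm), 7→6 (12370 nm).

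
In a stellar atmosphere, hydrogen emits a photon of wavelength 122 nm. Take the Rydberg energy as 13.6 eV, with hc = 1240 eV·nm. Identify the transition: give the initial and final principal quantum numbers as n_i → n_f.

The photon energy is ΔE = hc/λ = 1240 / 122 = 10.16 eV.
With Z = 1, ΔE = 13.60 × (1/n_f² − 1/n_i²), so 1/n_f² − 1/n_i² = 0.7473.
Trying n_f = 1 gives 1/n_i² = 0.2527, i.e. n_i ≈ 2; this pair matches.

n_i = 2, n_f = 1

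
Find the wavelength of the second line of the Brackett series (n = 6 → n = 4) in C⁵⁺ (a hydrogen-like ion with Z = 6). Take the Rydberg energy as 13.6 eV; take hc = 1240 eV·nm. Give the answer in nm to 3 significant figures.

72.9 nm

The Brackett series terminates on n_f = 4; the second line has n_i = 4+2 = 6.
ΔE = 489.6 × (1/4² − 1/6²) = 17.00 eV.
λ = 1240 / 17.00 = 72.9 nm.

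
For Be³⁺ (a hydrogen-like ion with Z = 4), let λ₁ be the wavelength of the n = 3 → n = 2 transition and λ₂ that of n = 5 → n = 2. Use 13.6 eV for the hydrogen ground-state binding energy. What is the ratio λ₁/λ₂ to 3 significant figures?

1.51

λ ∝ 1/ΔE ∝ 1/(1/n_f² − 1/n_i²), and the Z² and hc factors cancel in the ratio.
λ₁/λ₂ = (1/2² − 1/5²)/(1/2² − 1/3²) = 0.2100/0.1389 = 1.51.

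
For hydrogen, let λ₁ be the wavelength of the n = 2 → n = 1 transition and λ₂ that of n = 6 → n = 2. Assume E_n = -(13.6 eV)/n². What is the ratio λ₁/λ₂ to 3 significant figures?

0.296

λ ∝ 1/ΔE ∝ 1/(1/n_f² − 1/n_i²), and the Z² and hc factors cancel in the ratio.
λ₁/λ₂ = (1/2² − 1/6²)/(1/1² − 1/2²) = 0.2222/0.7500 = 0.296.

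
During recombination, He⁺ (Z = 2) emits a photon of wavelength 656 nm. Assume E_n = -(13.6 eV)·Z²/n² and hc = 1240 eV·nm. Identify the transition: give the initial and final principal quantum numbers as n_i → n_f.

The photon energy is ΔE = hc/λ = 1240 / 656 = 1.890 eV.
With Z = 2, ΔE = 54.40 × (1/n_f² − 1/n_i²), so 1/n_f² − 1/n_i² = 0.03475.
Trying n_f = 4 gives 1/n_i² = 0.02775, i.e. n_i ≈ 6; this pair matches.

n_i = 6, n_f = 4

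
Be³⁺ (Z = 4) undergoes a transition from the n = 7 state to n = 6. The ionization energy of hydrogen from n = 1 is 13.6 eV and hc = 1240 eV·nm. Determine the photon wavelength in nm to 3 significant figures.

773 nm

For Z = 4 the level energies scale as Z², so the effective Rydberg energy is 13.6 × 16 = 217.6 eV.
ΔE = 217.6 × (1/6² − 1/7²) = 217.6 × 0.007370 = 1.604 eV.
λ = hc/ΔE = 1240 / 1.604 = 773 nm.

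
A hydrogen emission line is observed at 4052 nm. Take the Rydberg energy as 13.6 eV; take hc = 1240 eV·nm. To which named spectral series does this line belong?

ΔE = 1240/4052 = 0.3060 eV.
This matches 13.6 × (1/4² − 1/5²), so n_f = 4: the Brackett series.

Brackett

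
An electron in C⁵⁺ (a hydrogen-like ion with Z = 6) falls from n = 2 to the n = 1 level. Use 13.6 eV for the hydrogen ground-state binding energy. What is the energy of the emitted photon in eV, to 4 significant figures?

The Bohr energies scale as Z², so for Z = 6: E_n = −489.6/n² eV.
E_2 = −489.6/4 = −122.4 eV and E_1 = −489.6/1 = −489.6 eV.
The photon energy is |E_2 − E_1| = 367.2 eV.

367.2 eV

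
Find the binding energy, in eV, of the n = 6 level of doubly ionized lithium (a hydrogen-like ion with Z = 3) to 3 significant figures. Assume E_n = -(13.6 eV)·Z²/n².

E_n = −13.6 Z²/n² = −122.4/n² eV for Z = 3.
E_6 = −122.4/36 = −3.40 eV, so ionization (to E = 0) requires 3.40 eV.

3.40 eV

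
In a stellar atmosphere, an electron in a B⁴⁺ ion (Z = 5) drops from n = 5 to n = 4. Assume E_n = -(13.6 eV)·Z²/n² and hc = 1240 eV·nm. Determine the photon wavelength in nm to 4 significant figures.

For Z = 5 the level energies scale as Z², so the effective Rydberg energy is 13.6 × 25 = 340.0 eV.
ΔE = 340.0 × (1/4² − 1/5²) = 340.0 × 0.02250 = 7.650 eV.
λ = hc/ΔE = 1240 / 7.650 = 162.1 nm.

162.1 nm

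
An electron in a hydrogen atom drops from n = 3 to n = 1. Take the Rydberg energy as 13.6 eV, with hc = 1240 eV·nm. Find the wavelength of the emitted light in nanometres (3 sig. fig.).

ΔE = 13.60 × (1/1² − 1/3²) = 13.60 × 0.8889 = 12.09 eV.
λ = hc/ΔE = 1240 / 12.09 = 103 nm.

103 nm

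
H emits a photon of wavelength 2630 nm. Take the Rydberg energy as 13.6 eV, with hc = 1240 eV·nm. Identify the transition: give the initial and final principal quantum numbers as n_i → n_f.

n_i = 6, n_f = 4

The photon energy is ΔE = hc/λ = 1240 / 2630 = 0.4715 eV.
With Z = 1, ΔE = 13.60 × (1/n_f² − 1/n_i²), so 1/n_f² − 1/n_i² = 0.03467.
Trying n_f = 4 gives 1/n_i² = 0.02783, i.e. n_i ≈ 6; this pair matches.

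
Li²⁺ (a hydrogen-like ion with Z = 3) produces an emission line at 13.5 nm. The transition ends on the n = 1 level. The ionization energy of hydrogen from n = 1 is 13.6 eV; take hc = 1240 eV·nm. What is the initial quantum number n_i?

n_i = 2

The photon energy is ΔE = hc/λ = 1240 / 13.5 = 91.85 eV.
With Z = 3, ΔE = 122.4 × (1/n_f² − 1/n_i²), so 1/n_f² − 1/n_i² = 0.7504.
With n_f = 1: 1/n_i² = 1/1 − 0.7504 = 0.2496, so n_i ≈ 2.00.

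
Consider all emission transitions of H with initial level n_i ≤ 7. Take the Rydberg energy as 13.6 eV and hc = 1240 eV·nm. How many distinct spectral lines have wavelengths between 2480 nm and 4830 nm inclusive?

3

Enumerate all n_i → n_f pairs with 1 ≤ n_f < n_i ≤ 7 and compute λ = 1240 / [13.6·1·(1/n_f² − 1/n_i²)].
Lines falling in [2480, 4830] nm: 6→4 (2626 nm), 5→4 (4052 nm), 7→5 (4654 nm).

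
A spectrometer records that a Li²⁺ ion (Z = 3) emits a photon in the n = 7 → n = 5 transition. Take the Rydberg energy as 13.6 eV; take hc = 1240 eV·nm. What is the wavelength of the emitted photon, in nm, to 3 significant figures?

For Z = 3 the level energies scale as Z², so the effective Rydberg energy is 13.6 × 9 = 122.4 eV.
ΔE = 122.4 × (1/5² − 1/7²) = 122.4 × 0.01959 = 2.398 eV.
λ = hc/ΔE = 1240 / 2.398 = 517 nm.

517 nm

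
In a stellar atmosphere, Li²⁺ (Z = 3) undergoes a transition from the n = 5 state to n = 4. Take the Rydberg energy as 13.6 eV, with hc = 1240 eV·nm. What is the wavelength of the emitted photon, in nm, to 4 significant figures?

For Z = 3 the level energies scale as Z², so the effective Rydberg energy is 13.6 × 9 = 122.4 eV.
ΔE = 122.4 × (1/4² − 1/5²) = 122.4 × 0.02250 = 2.754 eV.
λ = hc/ΔE = 1240 / 2.754 = 450.3 nm.

450.3 nm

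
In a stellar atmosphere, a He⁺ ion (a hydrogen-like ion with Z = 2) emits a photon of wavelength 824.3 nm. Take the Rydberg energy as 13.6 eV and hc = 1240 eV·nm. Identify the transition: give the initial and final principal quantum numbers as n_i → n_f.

The photon energy is ΔE = hc/λ = 1240 / 824.3 = 1.504 eV.
With Z = 2, ΔE = 54.40 × (1/n_f² − 1/n_i²), so 1/n_f² − 1/n_i² = 0.02765.
Trying n_f = 5 gives 1/n_i² = 0.01235, i.e. n_i ≈ 9; this pair matches.

n_i = 9, n_f = 5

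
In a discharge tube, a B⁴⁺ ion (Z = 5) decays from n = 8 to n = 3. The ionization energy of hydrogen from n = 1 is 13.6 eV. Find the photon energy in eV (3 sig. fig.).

32.5 eV

The Bohr energies scale as Z², so for Z = 5: E_n = −340.0/n² eV.
E_8 = −340.0/64 = −5.313 eV and E_3 = −340.0/9 = −37.78 eV.
The photon energy is |E_8 − E_3| = 32.5 eV.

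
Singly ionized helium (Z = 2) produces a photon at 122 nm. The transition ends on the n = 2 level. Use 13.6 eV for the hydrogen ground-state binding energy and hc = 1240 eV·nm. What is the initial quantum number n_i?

n_i = 4

The photon energy is ΔE = hc/λ = 1240 / 122 = 10.16 eV.
With Z = 2, ΔE = 54.40 × (1/n_f² − 1/n_i²), so 1/n_f² − 1/n_i² = 0.1868.
With n_f = 2: 1/n_i² = 1/4 − 0.1868 = 0.06316, so n_i ≈ 3.98.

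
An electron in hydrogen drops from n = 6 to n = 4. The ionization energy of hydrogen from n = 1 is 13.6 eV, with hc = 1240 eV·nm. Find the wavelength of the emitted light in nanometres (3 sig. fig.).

2630 nm

ΔE = 13.60 × (1/4² − 1/6²) = 13.60 × 0.03472 = 0.4722 eV.
λ = hc/ΔE = 1240 / 0.4722 = 2630 nm.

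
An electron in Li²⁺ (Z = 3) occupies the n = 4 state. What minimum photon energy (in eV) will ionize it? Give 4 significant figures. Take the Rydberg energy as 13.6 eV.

7.650 eV

E_n = −13.6 Z²/n² = −122.4/n² eV for Z = 3.
E_4 = −122.4/16 = −7.650 eV, so ionization (to E = 0) requires 7.650 eV.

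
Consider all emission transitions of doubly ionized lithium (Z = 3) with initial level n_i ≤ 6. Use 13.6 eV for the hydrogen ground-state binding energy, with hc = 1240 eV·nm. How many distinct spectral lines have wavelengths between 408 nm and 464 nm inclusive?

Enumerate all n_i → n_f pairs with 1 ≤ n_f < n_i ≤ 6 and compute λ = 1240 / [13.6·9·(1/n_f² − 1/n_i²)].
Lines falling in [408, 464] nm: 5→4 (450.3 nm).

1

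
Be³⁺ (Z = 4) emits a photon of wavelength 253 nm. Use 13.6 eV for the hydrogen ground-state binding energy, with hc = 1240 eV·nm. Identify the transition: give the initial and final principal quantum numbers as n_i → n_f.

The photon energy is ΔE = hc/λ = 1240 / 253 = 4.901 eV.
With Z = 4, ΔE = 217.6 × (1/n_f² − 1/n_i²), so 1/n_f² − 1/n_i² = 0.02252.
Trying n_f = 4 gives 1/n_i² = 0.03998, i.e. n_i ≈ 5; this pair matches.

n_i = 5, n_f = 4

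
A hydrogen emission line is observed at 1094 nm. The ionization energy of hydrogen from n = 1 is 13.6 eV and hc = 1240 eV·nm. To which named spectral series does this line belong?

ΔE = 1240/1094 = 1.133 eV.
This matches 13.6 × (1/3² − 1/6²), so n_f = 3: the Paschen series.

Paschen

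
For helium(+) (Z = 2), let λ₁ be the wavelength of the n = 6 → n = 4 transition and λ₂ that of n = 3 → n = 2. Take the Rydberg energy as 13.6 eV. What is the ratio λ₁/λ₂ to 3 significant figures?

4.00

λ ∝ 1/ΔE ∝ 1/(1/n_f² − 1/n_i²), and the Z² and hc factors cancel in the ratio.
λ₁/λ₂ = (1/2² − 1/3²)/(1/4² − 1/6²) = 0.1389/0.03472 = 4.00.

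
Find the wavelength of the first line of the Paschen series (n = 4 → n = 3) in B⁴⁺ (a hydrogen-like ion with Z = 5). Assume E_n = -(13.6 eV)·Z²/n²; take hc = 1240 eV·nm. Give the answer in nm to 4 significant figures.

75.03 nm

The Paschen series terminates on n_f = 3; the first line has n_i = 3+1 = 4.
ΔE = 340.0 × (1/3² − 1/4²) = 16.53 eV.
λ = 1240 / 16.53 = 75.03 nm.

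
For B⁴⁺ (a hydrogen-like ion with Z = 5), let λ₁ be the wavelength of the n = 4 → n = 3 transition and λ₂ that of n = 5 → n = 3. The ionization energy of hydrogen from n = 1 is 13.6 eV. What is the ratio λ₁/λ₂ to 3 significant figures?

1.46

λ ∝ 1/ΔE ∝ 1/(1/n_f² − 1/n_i²), and the Z² and hc factors cancel in the ratio.
λ₁/λ₂ = (1/3² − 1/5²)/(1/3² − 1/4²) = 0.07111/0.04861 = 1.46.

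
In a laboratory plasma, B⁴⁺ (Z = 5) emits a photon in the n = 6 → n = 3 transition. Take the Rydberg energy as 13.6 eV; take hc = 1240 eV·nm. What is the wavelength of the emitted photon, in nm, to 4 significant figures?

43.76 nm

For Z = 5 the level energies scale as Z², so the effective Rydberg energy is 13.6 × 25 = 340.0 eV.
ΔE = 340.0 × (1/3² − 1/6²) = 340.0 × 0.08333 = 28.33 eV.
λ = hc/ΔE = 1240 / 28.33 = 43.76 nm.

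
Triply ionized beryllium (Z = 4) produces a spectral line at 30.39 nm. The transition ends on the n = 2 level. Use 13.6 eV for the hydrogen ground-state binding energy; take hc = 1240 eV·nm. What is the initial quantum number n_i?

The photon energy is ΔE = hc/λ = 1240 / 30.39 = 40.80 eV.
With Z = 4, ΔE = 217.6 × (1/n_f² − 1/n_i²), so 1/n_f² − 1/n_i² = 0.1875.
With n_f = 2: 1/n_i² = 1/4 − 0.1875 = 0.06249, so n_i ≈ 4.00.

n_i = 4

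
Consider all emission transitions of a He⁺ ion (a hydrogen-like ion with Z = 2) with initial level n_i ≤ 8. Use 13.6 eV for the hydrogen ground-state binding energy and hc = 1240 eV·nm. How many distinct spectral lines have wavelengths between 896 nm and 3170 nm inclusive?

Enumerate all n_i → n_f pairs with 1 ≤ n_f < n_i ≤ 8 and compute λ = 1240 / [13.6·4·(1/n_f² − 1/n_i²)].
Lines falling in [896, 3170] nm: 8→5 (935.1 nm), 5→4 (1013 nm), 7→5 (1163 nm), 6→5 (1865 nm), 8→6 (1876 nm), 7→6 (3093 nm).

6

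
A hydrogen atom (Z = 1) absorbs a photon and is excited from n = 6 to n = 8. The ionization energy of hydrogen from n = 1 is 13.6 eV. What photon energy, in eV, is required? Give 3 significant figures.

0.165 eV

E_8 = −13.60/64 = −0.2125 eV and E_6 = −13.60/36 = −0.3778 eV.
The photon energy is |E_8 − E_6| = 0.165 eV.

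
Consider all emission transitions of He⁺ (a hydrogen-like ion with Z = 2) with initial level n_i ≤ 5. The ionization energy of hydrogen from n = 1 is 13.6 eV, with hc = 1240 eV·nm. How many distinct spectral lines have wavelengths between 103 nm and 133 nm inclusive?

Enumerate all n_i → n_f pairs with 1 ≤ n_f < n_i ≤ 5 and compute λ = 1240 / [13.6·4·(1/n_f² − 1/n_i²)].
Lines falling in [103, 133] nm: 5→2 (108.5 nm), 4→2 (121.6 nm).

2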